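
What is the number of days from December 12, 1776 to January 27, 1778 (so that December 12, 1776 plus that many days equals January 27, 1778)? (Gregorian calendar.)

Dec 12, 1776 → Dec 12, 1777: 365 days.
Dec 12, 1777 → Jan 12, 1778: 31 days (December has 31).
Jan 12, 1778 → Jan 27, 1778: 15 days.
Total: 411 days.

411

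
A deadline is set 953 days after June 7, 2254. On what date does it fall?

+365 (one year) → Jun 7, 2255 (588 left).
+366 (one year; includes Feb 29, 2256) → Jun 7, 2256 (222 left).
Jun has 30 days: +24 → Jul 1, 2256 (198 left).
Jul has 31 days: +31 → Aug 1, 2256 (167 left).
Aug has 31 days: +31 → Sep 1, 2256 (136 left).
Sep has 30 days: +30 → Oct 1, 2256 (106 left).
Oct has 31 days: +31 → Nov 1, 2256 (75 left).
Nov has 30 days: +30 → Dec 1, 2256 (45 left).
Dec has 31 days: +31 → Jan 1, 2257 (14 left).
+14 → Jan 15, 2257.

January 15, 2257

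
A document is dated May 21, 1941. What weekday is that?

Wednesday

Doomsday rule: the anchor day for the 1900s is Wednesday. For year 41: 41÷12 = 3 r 5, and 5÷4 = 1, so 3+5+1 = 9.
Wednesday + 9 ≡ Friday — that's 1941's doomsday.
In May the doomsday date is May 9.
May 21 is 12 days after May 9; 12 mod 7 = 5, so Friday + 5 = Wednesday.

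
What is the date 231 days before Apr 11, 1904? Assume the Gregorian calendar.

−11 → Mar 31, 1904 (end of Mar, 31 days; 220 left).
−31 → Feb 29, 1904 (end of Feb, 29 days; 189 left).
−29 → Jan 31, 1904 (end of Jan, 31 days; 160 left).
−31 → Dec 31, 1903 (end of Dec, 31 days; 129 left).
−31 → Nov 30, 1903 (end of Nov, 30 days; 98 left).
−30 → Oct 31, 1903 (end of Oct, 31 days; 68 left).
−31 → Sep 30, 1903 (end of Sep, 30 days; 37 left).
−30 → Aug 31, 1903 (end of Aug, 31 days; 7 left).
−7 → Aug 24, 1903.

August 24, 1903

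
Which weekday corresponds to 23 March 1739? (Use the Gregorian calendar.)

Monday

Doomsday rule: the anchor day for the 1700s is Sunday. For year 39: 39÷12 = 3 r 3, and 3÷4 = 0, so 3+3+0 = 6.
Sunday + 6 ≡ Saturday — that's 1739's doomsday.
In March the doomsday date is Mar 14.
Mar 23 is 9 days after Mar 14; 9 mod 7 = 2, so Saturday + 2 = Monday.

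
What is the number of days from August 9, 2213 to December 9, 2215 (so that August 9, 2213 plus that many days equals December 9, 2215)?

852

Aug 9, 2213 → Aug 9, 2214: 365 days.
Aug 9, 2214 → Aug 9, 2215: 365 days.
Aug 9, 2215 → Sep 9, 2215: 31 days (August has 31).
Sep 9, 2215 → Oct 9, 2215: 30 days (September has 30).
Oct 9, 2215 → Nov 9, 2215: 31 days (October has 31).
Nov 9, 2215 → Dec 9, 2215: 30 days.
Total: 852 days.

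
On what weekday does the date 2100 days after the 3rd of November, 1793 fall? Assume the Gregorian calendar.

Sunday

Nov 3, 1793 is a Sunday.
2100 mod 7 = 0, so 2100 days after a Sunday is Sunday + 0 = Sunday.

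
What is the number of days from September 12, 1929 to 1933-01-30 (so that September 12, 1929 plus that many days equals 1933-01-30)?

Sep 12, 1929 → Sep 12, 1930: 365 days.
Sep 12, 1930 → Sep 12, 1931: 365 days.
Sep 12, 1931 → Sep 12, 1932: 366 days (Feb 29, 1932 is in that span).
Sep 12, 1932 → Oct 12, 1932: 30 days (September has 30).
Oct 12, 1932 → Nov 12, 1932: 31 days (October has 31).
Nov 12, 1932 → Dec 12, 1932: 30 days (November has 30).
Dec 12, 1932 → Jan 12, 1933: 31 days (December has 31).
Jan 12, 1933 → Jan 30, 1933: 18 days.
Total: 1236 days.

1236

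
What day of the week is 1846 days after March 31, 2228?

Mar 31, 2228 is a Monday.
1846 mod 7 = 5, so 1846 days after a Monday is Monday + 5 = Saturday.

Saturday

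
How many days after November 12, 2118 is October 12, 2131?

Nov 12, 2118 → Nov 12, 2119: 365 days.
Nov 12, 2119 → Nov 12, 2120: 366 days (Feb 29, 2120 is in that span).
Nov 12, 2120 → Nov 12, 2121: 365 days.
Nov 12, 2121 → Nov 12, 2122: 365 days.
Nov 12, 2122 → Nov 12, 2123: 365 days.
Nov 12, 2123 → Nov 12, 2124: 366 days (Feb 29, 2124 is in that span).
Nov 12, 2124 → Nov 12, 2125: 365 days.
Nov 12, 2125 → Nov 12, 2126: 365 days.
Nov 12, 2126 → Nov 12, 2127: 365 days.
Nov 12, 2127 → Nov 12, 2128: 366 days (Feb 29, 2128 is in that span).
Nov 12, 2128 → Nov 12, 2129: 365 days.
Nov 12, 2129 → Nov 12, 2130: 365 days.
Nov 12, 2130 → Dec 12, 2130: 30 days (November has 30).
Dec 12, 2130 → Jan 12, 2131: 31 days (December has 31).
Jan 12, 2131 → Feb 12, 2131: 31 days (January has 31).
Feb 12, 2131 → Mar 12, 2131: 28 days (February has 28).
Mar 12, 2131 → Apr 12, 2131: 31 days (March has 31).
Apr 12, 2131 → May 12, 2131: 30 days (April has 30).
May 12, 2131 → Jun 12, 2131: 31 days (May has 31).
Jun 12, 2131 → Jul 12, 2131: 30 days (June has 30).
Jul 12, 2131 → Aug 12, 2131: 31 days (July has 31).
Aug 12, 2131 → Sep 12, 2131: 31 days (August has 31).
Sep 12, 2131 → Oct 12, 2131: 30 days.
Total: 4717 days.

4717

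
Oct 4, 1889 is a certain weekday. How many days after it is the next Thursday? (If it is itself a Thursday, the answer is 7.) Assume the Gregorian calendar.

6

Oct 4, 1889 is a Friday.
From Friday to the next Thursday is 6 days.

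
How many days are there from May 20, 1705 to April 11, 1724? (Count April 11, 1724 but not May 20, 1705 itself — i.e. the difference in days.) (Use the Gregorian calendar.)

May 20, 1705 → May 20, 1706: 365 days.
May 20, 1706 → May 20, 1707: 365 days.
May 20, 1707 → May 20, 1708: 366 days (Feb 29, 1708 is in that span).
May 20, 1708 → May 20, 1709: 365 days.
May 20, 1709 → May 20, 1710: 365 days.
May 20, 1710 → May 20, 1711: 365 days.
May 20, 1711 → May 20, 1712: 366 days (Feb 29, 1712 is in that span).
May 20, 1712 → May 20, 1713: 365 days.
May 20, 1713 → May 20, 1714: 365 days.
May 20, 1714 → May 20, 1715: 365 days.
May 20, 1715 → May 20, 1716: 366 days (Feb 29, 1716 is in that span).
May 20, 1716 → May 20, 1717: 365 days.
May 20, 1717 → May 20, 1718: 365 days.
May 20, 1718 → May 20, 1719: 365 days.
May 20, 1719 → May 20, 1720: 366 days (Feb 29, 1720 is in that span).
May 20, 1720 → May 20, 1721: 365 days.
May 20, 1721 → May 20, 1722: 365 days.
May 20, 1722 → May 20, 1723: 365 days.
May 20, 1723 → Jun 20, 1723: 31 days (May has 31).
Jun 20, 1723 → Jul 20, 1723: 30 days (June has 30).
Jul 20, 1723 → Aug 20, 1723: 31 days (July has 31).
Aug 20, 1723 → Sep 20, 1723: 31 days (August has 31).
Sep 20, 1723 → Oct 20, 1723: 30 days (September has 30).
Oct 20, 1723 → Nov 20, 1723: 31 days (October has 31).
Nov 20, 1723 → Dec 20, 1723: 30 days (November has 30).
Dec 20, 1723 → Jan 20, 1724: 31 days (December has 31).
Jan 20, 1724 → Feb 20, 1724: 31 days (January has 31).
Feb 20, 1724 → Mar 20, 1724: 29 days (February has 29).
Mar 20, 1724 → Apr 11, 1724: 22 days.
Total: 6901 days.

6901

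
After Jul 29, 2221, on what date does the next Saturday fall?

Jul 29, 2221 is a Sunday.
From Sunday to the next Saturday is 6 days.
Jul 29, 2221 + 6 = Aug 4, 2221.

August 4, 2221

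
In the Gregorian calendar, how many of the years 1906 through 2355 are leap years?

Multiples of 4 in [1906,2355]: 112.
Of those, multiples of 100: 4 (not leap unless ÷400).
Multiples of 400: 1.
Leap years = 112 − 4 + 1 = 109.

109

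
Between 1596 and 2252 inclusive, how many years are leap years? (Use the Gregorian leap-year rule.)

Multiples of 4 in [1596,2252]: 165.
Of those, multiples of 100: 7 (not leap unless ÷400).
Multiples of 400: 2.
Leap years = 165 − 7 + 2 = 160.

160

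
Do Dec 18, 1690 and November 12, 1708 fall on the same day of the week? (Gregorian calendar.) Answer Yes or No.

From Dec 18, 1690 to Nov 12, 1708 is 6538 days.
6538 mod 7 = 0, so they are the same weekday.
(Dec 18, 1690 is a Monday; Nov 12, 1708 is a Monday.)

Yes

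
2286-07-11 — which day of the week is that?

Doomsday rule: the anchor day for the 2200s is Friday. For year 86: 86÷12 = 7 r 2, and 2÷4 = 0, so 7+2+0 = 9.
Friday + 9 ≡ Sunday — that's 2286's doomsday.
In July the doomsday date is Jul 11.
Jul 11 is the doomsday itself: Sunday.

Sunday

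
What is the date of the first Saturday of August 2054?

August 1, 2054 is a Saturday.
The first Saturday is therefore August 1 (same day).

August 1, 2054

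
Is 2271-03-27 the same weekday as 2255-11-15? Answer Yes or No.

From Nov 15, 2255 to Mar 27, 2271 is 5611 days.
5611 mod 7 = 4, so they are different weekdays.
(Nov 15, 2255 is a Thursday; Mar 27, 2271 is a Monday.)

No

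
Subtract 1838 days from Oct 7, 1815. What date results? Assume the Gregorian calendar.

−365 (one year) → Oct 7, 1814 (1473 left).
−365 (one year) → Oct 7, 1813 (1108 left).
−365 (one year) → Oct 7, 1812 (743 left).
−366 (one year; includes Feb 29, 1812) → Oct 7, 1811 (377 left).
−7 → Sep 30, 1811 (end of Sep, 30 days; 370 left).
−30 → Aug 31, 1811 (end of Aug, 31 days; 340 left).
−31 → Jul 31, 1811 (end of Jul, 31 days; 309 left).
−31 → Jun 30, 1811 (end of Jun, 30 days; 278 left).
−30 → May 31, 1811 (end of May, 31 days; 248 left).
−31 → Apr 30, 1811 (end of Apr, 30 days; 217 left).
−30 → Mar 31, 1811 (end of Mar, 31 days; 187 left).
−31 → Feb 28, 1811 (end of Feb, 28 days; 156 left).
−28 → Jan 31, 1811 (end of Jan, 31 days; 128 left).
−31 → Dec 31, 1810 (end of Dec, 31 days; 97 left).
−31 → Nov 30, 1810 (end of Nov, 30 days; 66 left).
−30 → Oct 31, 1810 (end of Oct, 31 days; 36 left).
−31 → Sep 30, 1810 (end of Sep, 30 days; 5 left).
−5 → Sep 25, 1810.

September 25, 1810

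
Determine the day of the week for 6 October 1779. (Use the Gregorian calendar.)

Wednesday

Doomsday rule: the anchor day for the 1700s is Sunday. For year 79: 79÷12 = 6 r 7, and 7÷4 = 1, so 6+7+1 = 14.
Sunday + 14 ≡ Sunday — that's 1779's doomsday.
In October the doomsday date is Oct 10.
Oct 6 is 4 days before Oct 10; 4 mod 7 = 4, so Sunday − 4 = Wednesday.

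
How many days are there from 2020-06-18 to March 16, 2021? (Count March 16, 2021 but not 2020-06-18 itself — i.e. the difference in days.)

271

Jun 18, 2020 → Jul 18, 2020: 30 days (June has 30).
Jul 18, 2020 → Aug 18, 2020: 31 days (July has 31).
Aug 18, 2020 → Sep 18, 2020: 31 days (August has 31).
Sep 18, 2020 → Oct 18, 2020: 30 days (September has 30).
Oct 18, 2020 → Nov 18, 2020: 31 days (October has 31).
Nov 18, 2020 → Dec 18, 2020: 30 days (November has 30).
Dec 18, 2020 → Jan 18, 2021: 31 days (December has 31).
Jan 18, 2021 → Feb 18, 2021: 31 days (January has 31).
Feb 18, 2021 → Mar 16, 2021: 26 days.
Total: 271 days.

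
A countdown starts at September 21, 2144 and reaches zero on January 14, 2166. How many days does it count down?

7785

Sep 21, 2144 → Sep 21, 2145: 365 days.
Sep 21, 2145 → Sep 21, 2146: 365 days.
Sep 21, 2146 → Sep 21, 2147: 365 days.
Sep 21, 2147 → Sep 21, 2148: 366 days (Feb 29, 2148 is in that span).
Sep 21, 2148 → Sep 21, 2149: 365 days.
Sep 21, 2149 → Sep 21, 2150: 365 days.
Sep 21, 2150 → Sep 21, 2151: 365 days.
Sep 21, 2151 → Sep 21, 2152: 366 days (Feb 29, 2152 is in that span).
Sep 21, 2152 → Sep 21, 2153: 365 days.
Sep 21, 2153 → Sep 21, 2154: 365 days.
Sep 21, 2154 → Sep 21, 2155: 365 days.
Sep 21, 2155 → Sep 21, 2156: 366 days (Feb 29, 2156 is in that span).
Sep 21, 2156 → Sep 21, 2157: 365 days.
Sep 21, 2157 → Sep 21, 2158: 365 days.
Sep 21, 2158 → Sep 21, 2159: 365 days.
Sep 21, 2159 → Sep 21, 2160: 366 days (Feb 29, 2160 is in that span).
Sep 21, 2160 → Sep 21, 2161: 365 days.
Sep 21, 2161 → Sep 21, 2162: 365 days.
Sep 21, 2162 → Sep 21, 2163: 365 days.
Sep 21, 2163 → Sep 21, 2164: 366 days (Feb 29, 2164 is in that span).
Sep 21, 2164 → Sep 21, 2165: 365 days.
Sep 21, 2165 → Oct 21, 2165: 30 days (September has 30).
Oct 21, 2165 → Nov 21, 2165: 31 days (October has 31).
Nov 21, 2165 → Dec 21, 2165: 30 days (November has 30).
Dec 21, 2165 → Jan 14, 2166: 24 days.
Total: 7785 days.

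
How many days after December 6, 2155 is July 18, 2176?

Dec 6, 2155 → Dec 6, 2156: 366 days (Feb 29, 2156 is in that span).
Dec 6, 2156 → Dec 6, 2157: 365 days.
Dec 6, 2157 → Dec 6, 2158: 365 days.
Dec 6, 2158 → Dec 6, 2159: 365 days.
Dec 6, 2159 → Dec 6, 2160: 366 days (Feb 29, 2160 is in that span).
Dec 6, 2160 → Dec 6, 2161: 365 days.
Dec 6, 2161 → Dec 6, 2162: 365 days.
Dec 6, 2162 → Dec 6, 2163: 365 days.
Dec 6, 2163 → Dec 6, 2164: 366 days (Feb 29, 2164 is in that span).
Dec 6, 2164 → Dec 6, 2165: 365 days.
Dec 6, 2165 → Dec 6, 2166: 365 days.
Dec 6, 2166 → Dec 6, 2167: 365 days.
Dec 6, 2167 → Dec 6, 2168: 366 days (Feb 29, 2168 is in that span).
Dec 6, 2168 → Dec 6, 2169: 365 days.
Dec 6, 2169 → Dec 6, 2170: 365 days.
Dec 6, 2170 → Dec 6, 2171: 365 days.
Dec 6, 2171 → Dec 6, 2172: 366 days (Feb 29, 2172 is in that span).
Dec 6, 2172 → Dec 6, 2173: 365 days.
Dec 6, 2173 → Dec 6, 2174: 365 days.
Dec 6, 2174 → Dec 6, 2175: 365 days.
Dec 6, 2175 → Jan 6, 2176: 31 days (December has 31).
Jan 6, 2176 → Feb 6, 2176: 31 days (January has 31).
Feb 6, 2176 → Mar 6, 2176: 29 days (February has 29).
Mar 6, 2176 → Apr 6, 2176: 31 days (March has 31).
Apr 6, 2176 → May 6, 2176: 30 days (April has 30).
May 6, 2176 → Jun 6, 2176: 31 days (May has 31).
Jun 6, 2176 → Jul 6, 2176: 30 days (June has 30).
Jul 6, 2176 → Jul 18, 2176: 12 days.
Total: 7530 days.

7530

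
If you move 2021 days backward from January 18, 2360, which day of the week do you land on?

Wednesday

First find the weekday of Jan 18, 2360. Doomsday rule: the anchor day for the 2300s is Wednesday. For year 60: 60÷12 = 5 r 0, and 0÷4 = 0, so 5+0+0 = 5.
Wednesday + 5 ≡ Monday — that's 2360's doomsday.
In January the doomsday date is Jan 4 (2360 is a leap year (divisible by 4)).
Jan 18 is 14 days after Jan 4; 14 mod 7 = 0, so Monday + 0 = Monday.
2021 mod 7 = 5, so 2021 days before a Monday is Monday − 5 = Wednesday.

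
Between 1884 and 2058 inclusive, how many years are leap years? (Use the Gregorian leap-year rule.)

Multiples of 4 in [1884,2058]: 44.
Of those, multiples of 100: 2 (not leap unless ÷400).
Multiples of 400: 1.
Leap years = 44 − 2 + 1 = 43.

43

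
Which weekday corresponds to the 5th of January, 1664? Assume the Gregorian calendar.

Doomsday rule: the anchor day for the 1600s is Tuesday. For year 64: 64÷12 = 5 r 4, and 4÷4 = 1, so 5+4+1 = 10.
Tuesday + 10 ≡ Friday — that's 1664's doomsday.
In January the doomsday date is Jan 4 (1664 is a leap year (divisible by 4)).
Jan 5 is 1 day after Jan 4; 1 mod 7 = 1, so Friday + 1 = Saturday.

Saturday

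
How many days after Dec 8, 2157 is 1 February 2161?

Dec 8, 2157 → Dec 8, 2158: 365 days.
Dec 8, 2158 → Dec 8, 2159: 365 days.
Dec 8, 2159 → Dec 8, 2160: 366 days (Feb 29, 2160 is in that span).
Dec 8, 2160 → Jan 8, 2161: 31 days (December has 31).
Jan 8, 2161 → Feb 1, 2161: 24 days.
Total: 1151 days.

1151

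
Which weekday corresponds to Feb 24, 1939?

Friday

Doomsday rule: the anchor day for the 1900s is Wednesday. For year 39: 39÷12 = 3 r 3, and 3÷4 = 0, so 3+3+0 = 6.
Wednesday + 6 ≡ Tuesday — that's 1939's doomsday.
In February the doomsday date is Feb 28 (1939 is not a leap year).
Feb 24 is 4 days before Feb 28; 4 mod 7 = 4, so Tuesday − 4 = Friday.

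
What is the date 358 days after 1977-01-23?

Jan has 31 days: +9 → Feb 1, 1977 (349 left).
Feb has 28 days: +28 → Mar 1, 1977 (321 left).
Mar has 31 days: +31 → Apr 1, 1977 (290 left).
Apr has 30 days: +30 → May 1, 1977 (260 left).
May has 31 days: +31 → Jun 1, 1977 (229 left).
Jun has 30 days: +30 → Jul 1, 1977 (199 left).
Jul has 31 days: +31 → Aug 1, 1977 (168 left).
Aug has 31 days: +31 → Sep 1, 1977 (137 left).
Sep has 30 days: +30 → Oct 1, 1977 (107 left).
Oct has 31 days: +31 → Nov 1, 1977 (76 left).
Nov has 30 days: +30 → Dec 1, 1977 (46 left).
Dec has 31 days: +31 → Jan 1, 1978 (15 left).
+15 → Jan 16, 1978.

January 16, 1978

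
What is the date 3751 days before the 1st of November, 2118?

July 25, 2108

−365 (one year) → Nov 1, 2117 (3386 left).
−365 (one year) → Nov 1, 2116 (3021 left).
−366 (one year; includes Feb 29, 2116) → Nov 1, 2115 (2655 left).
−365 (one year) → Nov 1, 2114 (2290 left).
−365 (one year) → Nov 1, 2113 (1925 left).
−365 (one year) → Nov 1, 2112 (1560 left).
−366 (one year; includes Feb 29, 2112) → Nov 1, 2111 (1194 left).
−365 (one year) → Nov 1, 2110 (829 left).
−365 (one year) → Nov 1, 2109 (464 left).
−365 (one year) → Nov 1, 2108 (99 left).
−1 → Oct 31, 2108 (end of Oct, 31 days; 98 left).
−31 → Sep 30, 2108 (end of Sep, 30 days; 67 left).
−30 → Aug 31, 2108 (end of Aug, 31 days; 37 left).
−31 → Jul 31, 2108 (end of Jul, 31 days; 6 left).
−6 → Jul 25, 2108.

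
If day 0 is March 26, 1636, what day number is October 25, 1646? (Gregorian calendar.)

3865

Mar 26, 1636 → Mar 26, 1637: 365 days.
Mar 26, 1637 → Mar 26, 1638: 365 days.
Mar 26, 1638 → Mar 26, 1639: 365 days.
Mar 26, 1639 → Mar 26, 1640: 366 days (Feb 29, 1640 is in that span).
Mar 26, 1640 → Mar 26, 1641: 365 days.
Mar 26, 1641 → Mar 26, 1642: 365 days.
Mar 26, 1642 → Mar 26, 1643: 365 days.
Mar 26, 1643 → Mar 26, 1644: 366 days (Feb 29, 1644 is in that span).
Mar 26, 1644 → Mar 26, 1645: 365 days.
Mar 26, 1645 → Mar 26, 1646: 365 days.
Mar 26, 1646 → Apr 26, 1646: 31 days (March has 31).
Apr 26, 1646 → May 26, 1646: 30 days (April has 30).
May 26, 1646 → Jun 26, 1646: 31 days (May has 31).
Jun 26, 1646 → Jul 26, 1646: 30 days (June has 30).
Jul 26, 1646 → Aug 26, 1646: 31 days (July has 31).
Aug 26, 1646 → Sep 26, 1646: 31 days (August has 31).
Sep 26, 1646 → Oct 25, 1646: 29 days.
Total: 3865 days.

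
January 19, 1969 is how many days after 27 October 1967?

Oct 27, 1967 → Oct 27, 1968: 366 days (Feb 29, 1968 is in that span).
Oct 27, 1968 → Nov 27, 1968: 31 days (October has 31).
Nov 27, 1968 → Dec 27, 1968: 30 days (November has 30).
Dec 27, 1968 → Jan 19, 1969: 23 days.
Total: 450 days.

450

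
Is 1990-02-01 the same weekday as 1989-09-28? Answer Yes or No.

From Sep 28, 1989 to Feb 1, 1990 is 126 days.
126 mod 7 = 0, so they are the same weekday.
(Sep 28, 1989 is a Thursday; Feb 1, 1990 is a Thursday.)

Yes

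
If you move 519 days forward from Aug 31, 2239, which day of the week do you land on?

Aug 31, 2239 is a Saturday.
519 mod 7 = 1, so 519 days after a Saturday is Saturday + 1 = Sunday.

Sunday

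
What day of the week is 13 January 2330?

Monday

Doomsday rule: the anchor day for the 2300s is Wednesday. For year 30: 30÷12 = 2 r 6, and 6÷4 = 1, so 2+6+1 = 9.
Wednesday + 9 ≡ Friday — that's 2330's doomsday.
In January the doomsday date is Jan 3 (2330 is not a leap year).
Jan 13 is 10 days after Jan 3; 10 mod 7 = 3, so Friday + 3 = Monday.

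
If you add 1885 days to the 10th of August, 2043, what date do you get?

October 7, 2048

+366 (one year; includes Feb 29, 2044) → Aug 10, 2044 (1519 left).
+365 (one year) → Aug 10, 2045 (1154 left).
+365 (one year) → Aug 10, 2046 (789 left).
+365 (one year) → Aug 10, 2047 (424 left).
+366 (one year; includes Feb 29, 2048) → Aug 10, 2048 (58 left).
Aug has 31 days: +22 → Sep 1, 2048 (36 left).
Sep has 30 days: +30 → Oct 1, 2048 (6 left).
+6 → Oct 7, 2048.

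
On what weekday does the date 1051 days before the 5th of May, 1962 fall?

May 5, 1962 is a Saturday.
1051 mod 7 = 1, so 1051 days before a Saturday is Saturday − 1 = Friday.

Friday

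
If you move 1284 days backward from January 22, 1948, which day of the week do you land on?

Jan 22, 1948 is a Thursday.
1284 mod 7 = 3, so 1284 days before a Thursday is Thursday − 3 = Monday.

Monday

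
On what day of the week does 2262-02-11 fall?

Doomsday rule: the anchor day for the 2200s is Friday. For year 62: 62÷12 = 5 r 2, and 2÷4 = 0, so 5+2+0 = 7.
Friday + 7 ≡ Friday — that's 2262's doomsday.
In February the doomsday date is Feb 28 (2262 is not a leap year).
Feb 11 is 17 days before Feb 28; 17 mod 7 = 3, so Friday − 3 = Tuesday.

Tuesday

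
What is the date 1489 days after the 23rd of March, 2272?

+365 (one year) → Mar 23, 2273 (1124 left).
+365 (one year) → Mar 23, 2274 (759 left).
+365 (one year) → Mar 23, 2275 (394 left).
Mar has 31 days: +9 → Apr 1, 2275 (385 left).
Apr has 30 days: +30 → May 1, 2275 (355 left).
May has 31 days: +31 → Jun 1, 2275 (324 left).
Jun has 30 days: +30 → Jul 1, 2275 (294 left).
Jul has 31 days: +31 → Aug 1, 2275 (263 left).
Aug has 31 days: +31 → Sep 1, 2275 (232 left).
Sep has 30 days: +30 → Oct 1, 2275 (202 left).
Oct has 31 days: +31 → Nov 1, 2275 (171 left).
Nov has 30 days: +30 → Dec 1, 2275 (141 left).
Dec has 31 days: +31 → Jan 1, 2276 (110 left).
Jan has 31 days: +31 → Feb 1, 2276 (79 left).
Feb has 29 days: +29 → Mar 1, 2276 (50 left).
Mar has 31 days: +31 → Apr 1, 2276 (19 left).
+19 → Apr 20, 2276.

April 20, 2276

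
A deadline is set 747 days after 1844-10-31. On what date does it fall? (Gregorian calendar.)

November 17, 1846

+365 (one year) → Oct 31, 1845 (382 left).
Oct has 31 days: +1 → Nov 1, 1845 (381 left).
Nov has 30 days: +30 → Dec 1, 1845 (351 left).
Dec has 31 days: +31 → Jan 1, 1846 (320 left).
Jan has 31 days: +31 → Feb 1, 1846 (289 left).
Feb has 28 days: +28 → Mar 1, 1846 (261 left).
Mar has 31 days: +31 → Apr 1, 1846 (230 left).
Apr has 30 days: +30 → May 1, 1846 (200 left).
May has 31 days: +31 → Jun 1, 1846 (169 left).
Jun has 30 days: +30 → Jul 1, 1846 (139 left).
Jul has 31 days: +31 → Aug 1, 1846 (108 left).
Aug has 31 days: +31 → Sep 1, 1846 (77 left).
Sep has 30 days: +30 → Oct 1, 1846 (47 left).
Oct has 31 days: +31 → Nov 1, 1846 (16 left).
+16 → Nov 17, 1846.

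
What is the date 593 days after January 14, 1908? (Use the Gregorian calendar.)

+366 (one year; includes Feb 29, 1908) → Jan 14, 1909 (227 left).
Jan has 31 days: +18 → Feb 1, 1909 (209 left).
Feb has 28 days: +28 → Mar 1, 1909 (181 left).
Mar has 31 days: +31 → Apr 1, 1909 (150 left).
Apr has 30 days: +30 → May 1, 1909 (120 left).
May has 31 days: +31 → Jun 1, 1909 (89 left).
Jun has 30 days: +30 → Jul 1, 1909 (59 left).
Jul has 31 days: +31 → Aug 1, 1909 (28 left).
+28 → Aug 29, 1909.

August 29, 1909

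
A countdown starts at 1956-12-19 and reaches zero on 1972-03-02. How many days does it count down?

5552

Dec 19, 1956 → Dec 19, 1957: 365 days.
Dec 19, 1957 → Dec 19, 1958: 365 days.
Dec 19, 1958 → Dec 19, 1959: 365 days.
Dec 19, 1959 → Dec 19, 1960: 366 days (Feb 29, 1960 is in that span).
Dec 19, 1960 → Dec 19, 1961: 365 days.
Dec 19, 1961 → Dec 19, 1962: 365 days.
Dec 19, 1962 → Dec 19, 1963: 365 days.
Dec 19, 1963 → Dec 19, 1964: 366 days (Feb 29, 1964 is in that span).
Dec 19, 1964 → Dec 19, 1965: 365 days.
Dec 19, 1965 → Dec 19, 1966: 365 days.
Dec 19, 1966 → Dec 19, 1967: 365 days.
Dec 19, 1967 → Dec 19, 1968: 366 days (Feb 29, 1968 is in that span).
Dec 19, 1968 → Dec 19, 1969: 365 days.
Dec 19, 1969 → Dec 19, 1970: 365 days.
Dec 19, 1970 → Dec 19, 1971: 365 days.
Dec 19, 1971 → Jan 19, 1972: 31 days (December has 31).
Jan 19, 1972 → Feb 19, 1972: 31 days (January has 31).
Feb 19, 1972 → Mar 2, 1972: 12 days.
Total: 5552 days.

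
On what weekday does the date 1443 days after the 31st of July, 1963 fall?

First find the weekday of Jul 31, 1963. Doomsday rule: the anchor day for the 1900s is Wednesday. For year 63: 63÷12 = 5 r 3, and 3÷4 = 0, so 5+3+0 = 8.
Wednesday + 8 ≡ Thursday — that's 1963's doomsday.
In July the doomsday date is Jul 11.
Jul 31 is 20 days after Jul 11; 20 mod 7 = 6, so Thursday + 6 = Wednesday.
1443 mod 7 = 1, so 1443 days after a Wednesday is Wednesday + 1 = Thursday.

Thursday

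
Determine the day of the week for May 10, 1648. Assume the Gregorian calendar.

Sunday

Doomsday rule: the anchor day for the 1600s is Tuesday. For year 48: 48÷12 = 4 r 0, and 0÷4 = 0, so 4+0+0 = 4.
Tuesday + 4 ≡ Saturday — that's 1648's doomsday.
In May the doomsday date is May 9.
May 10 is 1 day after May 9; 1 mod 7 = 1, so Saturday + 1 = Sunday.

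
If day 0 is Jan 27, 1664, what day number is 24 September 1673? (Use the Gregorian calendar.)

Jan 27, 1664 → Jan 27, 1665: 366 days (Feb 29, 1664 is in that span).
Jan 27, 1665 → Jan 27, 1666: 365 days.
Jan 27, 1666 → Jan 27, 1667: 365 days.
Jan 27, 1667 → Jan 27, 1668: 365 days.
Jan 27, 1668 → Jan 27, 1669: 366 days (Feb 29, 1668 is in that span).
Jan 27, 1669 → Jan 27, 1670: 365 days.
Jan 27, 1670 → Jan 27, 1671: 365 days.
Jan 27, 1671 → Jan 27, 1672: 365 days.
Jan 27, 1672 → Jan 27, 1673: 366 days (Feb 29, 1672 is in that span).
Jan 27, 1673 → Feb 27, 1673: 31 days (January has 31).
Feb 27, 1673 → Mar 27, 1673: 28 days (February has 28).
Mar 27, 1673 → Apr 27, 1673: 31 days (March has 31).
Apr 27, 1673 → May 27, 1673: 30 days (April has 30).
May 27, 1673 → Jun 27, 1673: 31 days (May has 31).
Jun 27, 1673 → Jul 27, 1673: 30 days (June has 30).
Jul 27, 1673 → Aug 27, 1673: 31 days (July has 31).
Aug 27, 1673 → Sep 24, 1673: 28 days.
Total: 3528 days.

3528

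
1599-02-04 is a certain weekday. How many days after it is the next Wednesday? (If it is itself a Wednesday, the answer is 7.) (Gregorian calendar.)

6

Feb 4, 1599 is a Thursday.
From Thursday to the next Wednesday is 6 days.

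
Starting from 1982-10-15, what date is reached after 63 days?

December 17, 1982

Oct has 31 days: +17 → Nov 1, 1982 (46 left).
Nov has 30 days: +30 → Dec 1, 1982 (16 left).
+16 → Dec 17, 1982.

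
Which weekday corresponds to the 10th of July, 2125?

January 1, 2125 is a Monday.
Jan 1, 2125 → Feb 1, 2125: 31 days (January has 31).
Feb 1, 2125 → Mar 1, 2125: 28 days (February has 28).
Mar 1, 2125 → Apr 1, 2125: 31 days (March has 31).
Apr 1, 2125 → May 1, 2125: 30 days (April has 30).
May 1, 2125 → Jun 1, 2125: 31 days (May has 31).
Jun 1, 2125 → Jul 1, 2125: 30 days (June has 30).
Jul 1, 2125 → Jul 10, 2125: 9 days.
Total: 190 days.
190 mod 7 = 1, so Monday + 1 = Tuesday.

Tuesday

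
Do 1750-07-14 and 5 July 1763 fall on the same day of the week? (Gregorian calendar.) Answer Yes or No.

From Jul 14, 1750 to Jul 5, 1763 is 4739 days.
4739 mod 7 = 0, so they are the same weekday.
(Jul 14, 1750 is a Tuesday; Jul 5, 1763 is a Tuesday.)

Yes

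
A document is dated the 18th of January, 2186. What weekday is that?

Wednesday

Doomsday rule: the anchor day for the 2100s is Sunday. For year 86: 86÷12 = 7 r 2, and 2÷4 = 0, so 7+2+0 = 9.
Sunday + 9 ≡ Tuesday — that's 2186's doomsday.
In January the doomsday date is Jan 3 (2186 is not a leap year).
Jan 18 is 15 days after Jan 3; 15 mod 7 = 1, so Tuesday + 1 = Wednesday.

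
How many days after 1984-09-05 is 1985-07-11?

309

Sep 5, 1984 → Oct 5, 1984: 30 days (September has 30).
Oct 5, 1984 → Nov 5, 1984: 31 days (October has 31).
Nov 5, 1984 → Dec 5, 1984: 30 days (November has 30).
Dec 5, 1984 → Jan 5, 1985: 31 days (December has 31).
Jan 5, 1985 → Feb 5, 1985: 31 days (January has 31).
Feb 5, 1985 → Mar 5, 1985: 28 days (February has 28).
Mar 5, 1985 → Apr 5, 1985: 31 days (March has 31).
Apr 5, 1985 → May 5, 1985: 30 days (April has 30).
May 5, 1985 → Jun 5, 1985: 31 days (May has 31).
Jun 5, 1985 → Jul 5, 1985: 30 days (June has 30).
Jul 5, 1985 → Jul 11, 1985: 6 days.
Total: 309 days.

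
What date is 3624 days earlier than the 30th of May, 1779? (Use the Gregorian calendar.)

−365 (one year) → May 30, 1778 (3259 left).
−365 (one year) → May 30, 1777 (2894 left).
−365 (one year) → May 30, 1776 (2529 left).
−366 (one year; includes Feb 29, 1776) → May 30, 1775 (2163 left).
−365 (one year) → May 30, 1774 (1798 left).
−365 (one year) → May 30, 1773 (1433 left).
−365 (one year) → May 30, 1772 (1068 left).
−366 (one year; includes Feb 29, 1772) → May 30, 1771 (702 left).
−365 (one year) → May 30, 1770 (337 left).
−30 → Apr 30, 1770 (end of Apr, 30 days; 307 left).
−30 → Mar 31, 1770 (end of Mar, 31 days; 277 left).
−31 → Feb 28, 1770 (end of Feb, 28 days; 246 left).
−28 → Jan 31, 1770 (end of Jan, 31 days; 218 left).
−31 → Dec 31, 1769 (end of Dec, 31 days; 187 left).
−31 → Nov 30, 1769 (end of Nov, 30 days; 156 left).
−30 → Oct 31, 1769 (end of Oct, 31 days; 126 left).
−31 → Sep 30, 1769 (end of Sep, 30 days; 95 left).
−30 → Aug 31, 1769 (end of Aug, 31 days; 65 left).
−31 → Jul 31, 1769 (end of Jul, 31 days; 34 left).
−31 → Jun 30, 1769 (end of Jun, 30 days; 3 left).
−3 → Jun 27, 1769.

June 27, 1769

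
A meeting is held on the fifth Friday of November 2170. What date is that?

November 30, 2170

November 1, 2170 is a Thursday.
The first Friday is therefore November 2 (1 days later).
The fifth Friday is 2 + 4×7 = November 30.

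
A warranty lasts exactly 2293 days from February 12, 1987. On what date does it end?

+365 (one year) → Feb 12, 1988 (1928 left).
+366 (one year; includes Feb 29, 1988) → Feb 12, 1989 (1562 left).
+365 (one year) → Feb 12, 1990 (1197 left).
+365 (one year) → Feb 12, 1991 (832 left).
+365 (one year) → Feb 12, 1992 (467 left).
+366 (one year; includes Feb 29, 1992) → Feb 12, 1993 (101 left).
Feb has 28 days: +17 → Mar 1, 1993 (84 left).
Mar has 31 days: +31 → Apr 1, 1993 (53 left).
Apr has 30 days: +30 → May 1, 1993 (23 left).
+23 → May 24, 1993.

May 24, 1993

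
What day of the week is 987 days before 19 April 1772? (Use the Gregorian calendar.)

Apr 19, 1772 is a Sunday.
987 mod 7 = 0, so 987 days before a Sunday is Sunday − 0 = Sunday.

Sunday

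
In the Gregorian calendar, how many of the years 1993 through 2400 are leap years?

99

Multiples of 4 in [1993,2400]: 102.
Of those, multiples of 100: 5 (not leap unless ÷400).
Multiples of 400: 2.
Leap years = 102 − 5 + 2 = 99.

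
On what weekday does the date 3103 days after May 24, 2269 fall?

May 24, 2269 is a Monday.
3103 mod 7 = 2, so 3103 days after a Monday is Monday + 2 = Wednesday.

Wednesday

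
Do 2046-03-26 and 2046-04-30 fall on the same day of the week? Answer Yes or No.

From Mar 26, 2046 to Apr 30, 2046 is 35 days.
35 mod 7 = 0, so they are the same weekday.
(Mar 26, 2046 is a Monday; Apr 30, 2046 is a Monday.)

Yes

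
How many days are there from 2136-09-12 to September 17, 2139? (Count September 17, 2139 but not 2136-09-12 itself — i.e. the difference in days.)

Sep 12, 2136 → Sep 12, 2137: 365 days.
Sep 12, 2137 → Sep 12, 2138: 365 days.
Sep 12, 2138 → Oct 12, 2138: 30 days (September has 30).
Oct 12, 2138 → Nov 12, 2138: 31 days (October has 31).
Nov 12, 2138 → Dec 12, 2138: 30 days (November has 30).
Dec 12, 2138 → Jan 12, 2139: 31 days (December has 31).
Jan 12, 2139 → Feb 12, 2139: 31 days (January has 31).
Feb 12, 2139 → Mar 12, 2139: 28 days (February has 28).
Mar 12, 2139 → Apr 12, 2139: 31 days (March has 31).
Apr 12, 2139 → May 12, 2139: 30 days (April has 30).
May 12, 2139 → Jun 12, 2139: 31 days (May has 31).
Jun 12, 2139 → Jul 12, 2139: 30 days (June has 30).
Jul 12, 2139 → Aug 12, 2139: 31 days (July has 31).
Aug 12, 2139 → Sep 12, 2139: 31 days (August has 31).
Sep 12, 2139 → Sep 17, 2139: 5 days.
Total: 1100 days.

1100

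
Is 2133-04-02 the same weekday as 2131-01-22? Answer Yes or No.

No

From Jan 22, 2131 to Apr 2, 2133 is 801 days.
801 mod 7 = 3, so they are different weekdays.
(Jan 22, 2131 is a Monday; Apr 2, 2133 is a Thursday.)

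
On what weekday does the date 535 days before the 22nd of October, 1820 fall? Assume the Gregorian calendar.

Thursday

Oct 22, 1820 is a Sunday.
535 mod 7 = 3, so 535 days before a Sunday is Sunday − 3 = Thursday.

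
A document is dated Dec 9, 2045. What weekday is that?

Doomsday rule: the anchor day for the 2000s is Tuesday. For year 45: 45÷12 = 3 r 9, and 9÷4 = 2, so 3+9+2 = 14.
Tuesday + 14 ≡ Tuesday — that's 2045's doomsday.
In December the doomsday date is Dec 12.
Dec 9 is 3 days before Dec 12; 3 mod 7 = 3, so Tuesday − 3 = Saturday.

Saturday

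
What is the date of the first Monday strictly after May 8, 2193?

May 8, 2193 is a Wednesday.
From Wednesday to the next Monday is 5 days.
May 8, 2193 + 5 = May 13, 2193.

May 13, 2193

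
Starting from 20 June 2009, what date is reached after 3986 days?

+365 (one year) → Jun 20, 2010 (3621 left).
+365 (one year) → Jun 20, 2011 (3256 left).
+366 (one year; includes Feb 29, 2012) → Jun 20, 2012 (2890 left).
+365 (one year) → Jun 20, 2013 (2525 left).
+365 (one year) → Jun 20, 2014 (2160 left).
+365 (one year) → Jun 20, 2015 (1795 left).
+366 (one year; includes Feb 29, 2016) → Jun 20, 2016 (1429 left).
+365 (one year) → Jun 20, 2017 (1064 left).
+365 (one year) → Jun 20, 2018 (699 left).
+365 (one year) → Jun 20, 2019 (334 left).
Jun has 30 days: +11 → Jul 1, 2019 (323 left).
Jul has 31 days: +31 → Aug 1, 2019 (292 left).
Aug has 31 days: +31 → Sep 1, 2019 (261 left).
Sep has 30 days: +30 → Oct 1, 2019 (231 left).
Oct has 31 days: +31 → Nov 1, 2019 (200 left).
Nov has 30 days: +30 → Dec 1, 2019 (170 left).
Dec has 31 days: +31 → Jan 1, 2020 (139 left).
Jan has 31 days: +31 → Feb 1, 2020 (108 left).
Feb has 29 days: +29 → Mar 1, 2020 (79 left).
Mar has 31 days: +31 → Apr 1, 2020 (48 left).
Apr has 30 days: +30 → May 1, 2020 (18 left).
+18 → May 19, 2020.

May 19, 2020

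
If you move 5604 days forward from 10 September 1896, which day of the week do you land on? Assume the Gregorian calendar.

First find the weekday of Sep 10, 1896. Doomsday rule: the anchor day for the 1800s is Friday. For year 96: 96÷12 = 8 r 0, and 0÷4 = 0, so 8+0+0 = 8.
Friday + 8 ≡ Saturday — that's 1896's doomsday.
In September the doomsday date is Sep 5.
Sep 10 is 5 days after Sep 5; 5 mod 7 = 5, so Saturday + 5 = Thursday.
5604 mod 7 = 4, so 5604 days after a Thursday is Thursday + 4 = Monday.

Monday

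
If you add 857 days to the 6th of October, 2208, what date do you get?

+365 (one year) → Oct 6, 2209 (492 left).
+365 (one year) → Oct 6, 2210 (127 left).
Oct has 31 days: +26 → Nov 1, 2210 (101 left).
Nov has 30 days: +30 → Dec 1, 2210 (71 left).
Dec has 31 days: +31 → Jan 1, 2211 (40 left).
Jan has 31 days: +31 → Feb 1, 2211 (9 left).
+9 → Feb 10, 2211.

February 10, 2211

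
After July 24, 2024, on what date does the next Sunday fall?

Jul 24, 2024 is a Wednesday.
From Wednesday to the next Sunday is 4 days.
Jul 24, 2024 + 4 = Jul 28, 2024.

July 28, 2024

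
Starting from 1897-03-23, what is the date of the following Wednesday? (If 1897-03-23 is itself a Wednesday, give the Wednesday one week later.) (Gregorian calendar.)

Mar 23, 1897 is a Tuesday.
From Tuesday to the next Wednesday is 1 day.
Mar 23, 1897 + 1 = Mar 24, 1897.

March 24, 1897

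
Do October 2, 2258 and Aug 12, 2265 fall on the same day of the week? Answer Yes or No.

Yes

From Oct 2, 2258 to Aug 12, 2265 is 2506 days.
2506 mod 7 = 0, so they are the same weekday.
(Oct 2, 2258 is a Saturday; Aug 12, 2265 is a Saturday.)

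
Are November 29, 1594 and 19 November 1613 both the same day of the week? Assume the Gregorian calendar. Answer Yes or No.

Yes

From Nov 29, 1594 to Nov 19, 1613 is 6930 days.
6930 mod 7 = 0, so they are the same weekday.
(Nov 29, 1594 is a Tuesday; Nov 19, 1613 is a Tuesday.)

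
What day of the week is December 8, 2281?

Thursday

Doomsday rule: the anchor day for the 2200s is Friday. For year 81: 81÷12 = 6 r 9, and 9÷4 = 2, so 6+9+2 = 17.
Friday + 17 ≡ Monday — that's 2281's doomsday.
In December the doomsday date is Dec 12.
Dec 8 is 4 days before Dec 12; 4 mod 7 = 4, so Monday − 4 = Thursday.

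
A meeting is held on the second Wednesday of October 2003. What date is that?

October 8, 2003

October 1, 2003 is a Wednesday.
The first Wednesday is therefore October 1 (same day).
The second Wednesday is 1 + 1×7 = October 8.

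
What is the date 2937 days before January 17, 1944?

−365 (one year) → Jan 17, 1943 (2572 left).
−365 (one year) → Jan 17, 1942 (2207 left).
−365 (one year) → Jan 17, 1941 (1842 left).
−366 (one year; includes Feb 29, 1940) → Jan 17, 1940 (1476 left).
−365 (one year) → Jan 17, 1939 (1111 left).
−365 (one year) → Jan 17, 1938 (746 left).
−365 (one year) → Jan 17, 1937 (381 left).
−17 → Dec 31, 1936 (end of Dec, 31 days; 364 left).
−31 → Nov 30, 1936 (end of Nov, 30 days; 333 left).
−30 → Oct 31, 1936 (end of Oct, 31 days; 303 left).
−31 → Sep 30, 1936 (end of Sep, 30 days; 272 left).
−30 → Aug 31, 1936 (end of Aug, 31 days; 242 left).
−31 → Jul 31, 1936 (end of Jul, 31 days; 211 left).
−31 → Jun 30, 1936 (end of Jun, 30 days; 180 left).
−30 → May 31, 1936 (end of May, 31 days; 150 left).
−31 → Apr 30, 1936 (end of Apr, 30 days; 119 left).
−30 → Mar 31, 1936 (end of Mar, 31 days; 89 left).
−31 → Feb 29, 1936 (end of Feb, 29 days; 58 left).
−29 → Jan 31, 1936 (end of Jan, 31 days; 29 left).
−29 → Jan 2, 1936.

January 2, 1936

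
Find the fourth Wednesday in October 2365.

October 1, 2365 is a Friday.
The first Wednesday is therefore October 6 (5 days later).
The fourth Wednesday is 6 + 3×7 = October 27.

October 27, 2365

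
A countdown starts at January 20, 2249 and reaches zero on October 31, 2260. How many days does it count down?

4302

Jan 20, 2249 → Jan 20, 2250: 365 days.
Jan 20, 2250 → Jan 20, 2251: 365 days.
Jan 20, 2251 → Jan 20, 2252: 365 days.
Jan 20, 2252 → Jan 20, 2253: 366 days (Feb 29, 2252 is in that span).
Jan 20, 2253 → Jan 20, 2254: 365 days.
Jan 20, 2254 → Jan 20, 2255: 365 days.
Jan 20, 2255 → Jan 20, 2256: 365 days.
Jan 20, 2256 → Jan 20, 2257: 366 days (Feb 29, 2256 is in that span).
Jan 20, 2257 → Jan 20, 2258: 365 days.
Jan 20, 2258 → Jan 20, 2259: 365 days.
Jan 20, 2259 → Jan 20, 2260: 365 days.
Jan 20, 2260 → Feb 20, 2260: 31 days (January has 31).
Feb 20, 2260 → Mar 20, 2260: 29 days (February has 29).
Mar 20, 2260 → Apr 20, 2260: 31 days (March has 31).
Apr 20, 2260 → May 20, 2260: 30 days (April has 30).
May 20, 2260 → Jun 20, 2260: 31 days (May has 31).
Jun 20, 2260 → Jul 20, 2260: 30 days (June has 30).
Jul 20, 2260 → Aug 20, 2260: 31 days (July has 31).
Aug 20, 2260 → Sep 20, 2260: 31 days (August has 31).
Sep 20, 2260 → Oct 20, 2260: 30 days (September has 30).
Oct 20, 2260 → Oct 31, 2260: 11 days.
Total: 4302 days.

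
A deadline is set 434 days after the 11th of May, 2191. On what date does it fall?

+366 (one year; includes Feb 29, 2192) → May 11, 2192 (68 left).
May has 31 days: +21 → Jun 1, 2192 (47 left).
Jun has 30 days: +30 → Jul 1, 2192 (17 left).
+17 → Jul 18, 2192.

July 18, 2192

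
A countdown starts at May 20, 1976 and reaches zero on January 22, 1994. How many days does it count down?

6456

May 20, 1976 → May 20, 1977: 365 days.
May 20, 1977 → May 20, 1978: 365 days.
May 20, 1978 → May 20, 1979: 365 days.
May 20, 1979 → May 20, 1980: 366 days (Feb 29, 1980 is in that span).
May 20, 1980 → May 20, 1981: 365 days.
May 20, 1981 → May 20, 1982: 365 days.
May 20, 1982 → May 20, 1983: 365 days.
May 20, 1983 → May 20, 1984: 366 days (Feb 29, 1984 is in that span).
May 20, 1984 → May 20, 1985: 365 days.
May 20, 1985 → May 20, 1986: 365 days.
May 20, 1986 → May 20, 1987: 365 days.
May 20, 1987 → May 20, 1988: 366 days (Feb 29, 1988 is in that span).
May 20, 1988 → May 20, 1989: 365 days.
May 20, 1989 → May 20, 1990: 365 days.
May 20, 1990 → May 20, 1991: 365 days.
May 20, 1991 → May 20, 1992: 366 days (Feb 29, 1992 is in that span).
May 20, 1992 → May 20, 1993: 365 days.
May 20, 1993 → Jun 20, 1993: 31 days (May has 31).
Jun 20, 1993 → Jul 20, 1993: 30 days (June has 30).
Jul 20, 1993 → Aug 20, 1993: 31 days (July has 31).
Aug 20, 1993 → Sep 20, 1993: 31 days (August has 31).
Sep 20, 1993 → Oct 20, 1993: 30 days (September has 30).
Oct 20, 1993 → Nov 20, 1993: 31 days (October has 31).
Nov 20, 1993 → Dec 20, 1993: 30 days (November has 30).
Dec 20, 1993 → Jan 20, 1994: 31 days (December has 31).
Jan 20, 1994 → Jan 22, 1994: 2 days.
Total: 6456 days.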